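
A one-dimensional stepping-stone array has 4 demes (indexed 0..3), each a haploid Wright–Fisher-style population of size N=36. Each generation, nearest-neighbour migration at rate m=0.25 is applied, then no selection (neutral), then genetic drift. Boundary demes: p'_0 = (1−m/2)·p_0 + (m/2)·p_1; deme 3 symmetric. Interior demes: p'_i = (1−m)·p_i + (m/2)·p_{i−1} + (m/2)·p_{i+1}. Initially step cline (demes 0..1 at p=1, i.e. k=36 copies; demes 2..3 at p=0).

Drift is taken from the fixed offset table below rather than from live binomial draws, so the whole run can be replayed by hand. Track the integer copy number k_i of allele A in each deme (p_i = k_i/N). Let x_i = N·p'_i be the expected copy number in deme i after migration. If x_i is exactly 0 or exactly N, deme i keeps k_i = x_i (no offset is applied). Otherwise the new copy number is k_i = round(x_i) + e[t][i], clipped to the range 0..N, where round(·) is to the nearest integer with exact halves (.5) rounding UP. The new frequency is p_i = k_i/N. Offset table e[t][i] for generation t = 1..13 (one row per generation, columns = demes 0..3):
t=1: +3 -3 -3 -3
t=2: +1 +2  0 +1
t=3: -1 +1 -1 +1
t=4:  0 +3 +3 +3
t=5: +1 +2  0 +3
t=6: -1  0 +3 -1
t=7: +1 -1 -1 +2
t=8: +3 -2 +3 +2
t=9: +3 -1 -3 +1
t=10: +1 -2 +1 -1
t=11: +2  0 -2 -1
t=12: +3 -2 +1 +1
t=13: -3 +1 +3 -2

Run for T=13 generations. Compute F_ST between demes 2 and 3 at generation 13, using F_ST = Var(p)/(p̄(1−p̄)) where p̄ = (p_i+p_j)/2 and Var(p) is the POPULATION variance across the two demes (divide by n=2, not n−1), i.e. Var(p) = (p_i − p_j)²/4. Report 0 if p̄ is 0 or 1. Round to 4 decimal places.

t=0: k=[36 36 0 0]
t=1: x=[36.0000 31.5000 4.5000 0.0000] k=[36 29 2 0]
t=2: x=[35.1250 26.5000 5.1250 0.2500] k=[36 29 5 1]
t=3: x=[35.1250 26.8750 7.5000 1.5000] k=[34 28 7 3]
t=4: x=[33.2500 26.1250 9.1250 3.5000] k=[33 29 12 7]
t=5: x=[32.5000 27.3750 13.5000 7.6250] k=[34 29 14 11]
t=6: x=[33.3750 27.7500 15.5000 11.3750] k=[32 28 19 10]
t=7: x=[31.5000 27.3750 19.0000 11.1250] k=[33 26 18 13]
t=8: x=[32.1250 25.8750 18.3750 13.6250] k=[35 24 21 16]
t=9: x=[33.6250 25.0000 20.7500 16.6250] k=[36 24 18 18]
t=10: x=[34.5000 24.7500 18.7500 18.0000] k=[36 23 20 17]
t=11: x=[34.3750 24.2500 20.0000 17.3750] k=[36 24 18 16]
t=12: x=[34.5000 24.7500 18.5000 16.2500] k=[36 23 20 17]
t=13: x=[34.3750 24.2500 20.0000 17.3750] k=[31 25 23 15]

0.0495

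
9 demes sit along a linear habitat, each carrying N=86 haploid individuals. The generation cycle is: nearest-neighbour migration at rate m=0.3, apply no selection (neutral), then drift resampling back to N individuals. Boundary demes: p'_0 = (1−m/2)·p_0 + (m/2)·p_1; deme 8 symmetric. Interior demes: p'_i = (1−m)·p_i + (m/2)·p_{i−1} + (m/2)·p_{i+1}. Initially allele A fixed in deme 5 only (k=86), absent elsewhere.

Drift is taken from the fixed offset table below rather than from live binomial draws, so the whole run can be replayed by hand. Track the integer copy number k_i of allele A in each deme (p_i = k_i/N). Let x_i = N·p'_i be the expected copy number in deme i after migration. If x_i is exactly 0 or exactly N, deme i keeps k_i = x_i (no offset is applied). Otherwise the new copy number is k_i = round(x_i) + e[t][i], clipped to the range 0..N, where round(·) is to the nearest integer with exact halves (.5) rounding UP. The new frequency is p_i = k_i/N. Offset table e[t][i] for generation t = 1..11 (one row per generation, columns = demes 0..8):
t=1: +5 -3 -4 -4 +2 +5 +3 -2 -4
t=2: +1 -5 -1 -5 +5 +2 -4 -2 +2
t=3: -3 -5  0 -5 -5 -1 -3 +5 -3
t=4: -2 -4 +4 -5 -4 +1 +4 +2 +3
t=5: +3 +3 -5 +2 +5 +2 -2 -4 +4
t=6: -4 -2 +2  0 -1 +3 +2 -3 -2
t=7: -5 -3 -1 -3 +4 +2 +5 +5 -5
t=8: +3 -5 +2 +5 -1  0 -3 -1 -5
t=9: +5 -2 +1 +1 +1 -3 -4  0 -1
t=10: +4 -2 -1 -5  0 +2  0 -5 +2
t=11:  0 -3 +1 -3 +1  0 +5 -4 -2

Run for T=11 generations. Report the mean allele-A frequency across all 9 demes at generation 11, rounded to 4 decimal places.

0.1150

t=0: k=[0 0 0 0 0 86 0 0 0]
t=1: x=[0.0000 0.0000 0.0000 0.0000 12.9000 60.2000 12.9000 0.0000 0.0000] k=[0 0 0 0 15 65 16 0 0]
t=2: x=[0.0000 0.0000 0.0000 2.2500 20.2500 50.1500 20.9500 2.4000 0.0000] k=[0 0 0 0 25 52 17 0 0]
t=3: x=[0.0000 0.0000 0.0000 3.7500 25.3000 42.7000 19.7000 2.5500 0.0000] k=[0 0 0 0 20 42 17 8 0]
t=4: x=[0.0000 0.0000 0.0000 3.0000 20.3000 34.9500 19.4000 8.1500 1.2000] k=[0 0 0 0 16 36 23 10 4]
t=5: x=[0.0000 0.0000 0.0000 2.4000 16.6000 31.0500 23.0000 11.0500 4.9000] k=[0 0 0 4 22 33 21 7 9]
t=6: x=[0.0000 0.0000 0.6000 6.1000 20.9500 29.5500 20.7000 9.4000 8.7000] k=[0 0 3 6 20 33 23 6 7]
t=7: x=[0.0000 0.4500 3.0000 7.6500 19.8500 29.5500 21.9500 8.7000 6.8500] k=[0 0 2 5 24 32 27 14 2]
t=8: x=[0.0000 0.3000 2.1500 7.4000 22.3500 30.0500 25.8000 14.1500 3.8000] k=[0 0 4 12 21 30 23 13 0]
t=9: x=[0.0000 0.6000 4.6000 12.1500 21.0000 27.6000 22.5500 12.5500 1.9500] k=[0 0 6 13 22 25 19 13 1]
t=10: x=[0.0000 0.9000 6.1500 13.3000 21.1000 23.6500 19.0000 12.1000 2.8000] k=[0 0 5 8 21 26 19 7 5]
t=11: x=[0.0000 0.7500 4.7000 9.5000 19.8000 24.2000 18.2500 8.5000 5.3000] k=[0 0 6 7 21 24 23 5 3]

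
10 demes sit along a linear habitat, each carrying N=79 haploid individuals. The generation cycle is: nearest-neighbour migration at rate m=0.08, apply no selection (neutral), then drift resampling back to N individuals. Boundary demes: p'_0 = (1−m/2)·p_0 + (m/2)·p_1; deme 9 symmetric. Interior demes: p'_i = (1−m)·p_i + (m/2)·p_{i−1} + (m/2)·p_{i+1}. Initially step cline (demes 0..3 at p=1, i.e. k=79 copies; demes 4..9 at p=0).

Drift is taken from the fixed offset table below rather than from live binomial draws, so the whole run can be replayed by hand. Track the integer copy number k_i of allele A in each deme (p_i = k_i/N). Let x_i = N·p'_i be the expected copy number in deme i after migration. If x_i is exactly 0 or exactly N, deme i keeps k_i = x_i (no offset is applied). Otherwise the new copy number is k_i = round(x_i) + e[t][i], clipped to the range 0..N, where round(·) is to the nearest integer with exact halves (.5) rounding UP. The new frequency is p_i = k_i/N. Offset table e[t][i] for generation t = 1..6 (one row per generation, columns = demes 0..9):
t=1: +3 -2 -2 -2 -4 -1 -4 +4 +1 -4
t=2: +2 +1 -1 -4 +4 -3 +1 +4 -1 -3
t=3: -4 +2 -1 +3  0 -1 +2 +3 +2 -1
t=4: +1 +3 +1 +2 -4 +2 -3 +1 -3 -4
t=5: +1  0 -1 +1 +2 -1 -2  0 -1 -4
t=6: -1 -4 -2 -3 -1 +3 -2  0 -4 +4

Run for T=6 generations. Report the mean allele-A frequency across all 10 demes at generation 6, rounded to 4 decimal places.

0.3886

t=0: k=[79 79 79 79 0 0 0 0 0 0]
t=1: x=[79.0000 79.0000 79.0000 75.8400 3.1600 0.0000 0.0000 0.0000 0.0000 0.0000] k=[79 79 79 74 0 0 0 0 0 0]
t=2: x=[79.0000 79.0000 78.8000 71.2400 2.9600 0.0000 0.0000 0.0000 0.0000 0.0000] k=[79 79 78 67 7 0 0 0 0 0]
t=3: x=[79.0000 78.9600 77.6000 65.0400 9.1200 0.2800 0.0000 0.0000 0.0000 0.0000] k=[79 79 77 68 9 0 0 0 0 0]
t=4: x=[79.0000 78.9200 76.7200 66.0000 11.0000 0.3600 0.0000 0.0000 0.0000 0.0000] k=[79 79 78 68 7 2 0 0 0 0]
t=5: x=[79.0000 78.9600 77.6400 65.9600 9.2400 2.1200 0.0800 0.0000 0.0000 0.0000] k=[79 79 77 67 11 1 0 0 0 0]
t=6: x=[79.0000 78.9200 76.6800 65.1600 12.8400 1.3600 0.0400 0.0000 0.0000 0.0000] k=[79 75 75 62 12 4 0 0 0 0]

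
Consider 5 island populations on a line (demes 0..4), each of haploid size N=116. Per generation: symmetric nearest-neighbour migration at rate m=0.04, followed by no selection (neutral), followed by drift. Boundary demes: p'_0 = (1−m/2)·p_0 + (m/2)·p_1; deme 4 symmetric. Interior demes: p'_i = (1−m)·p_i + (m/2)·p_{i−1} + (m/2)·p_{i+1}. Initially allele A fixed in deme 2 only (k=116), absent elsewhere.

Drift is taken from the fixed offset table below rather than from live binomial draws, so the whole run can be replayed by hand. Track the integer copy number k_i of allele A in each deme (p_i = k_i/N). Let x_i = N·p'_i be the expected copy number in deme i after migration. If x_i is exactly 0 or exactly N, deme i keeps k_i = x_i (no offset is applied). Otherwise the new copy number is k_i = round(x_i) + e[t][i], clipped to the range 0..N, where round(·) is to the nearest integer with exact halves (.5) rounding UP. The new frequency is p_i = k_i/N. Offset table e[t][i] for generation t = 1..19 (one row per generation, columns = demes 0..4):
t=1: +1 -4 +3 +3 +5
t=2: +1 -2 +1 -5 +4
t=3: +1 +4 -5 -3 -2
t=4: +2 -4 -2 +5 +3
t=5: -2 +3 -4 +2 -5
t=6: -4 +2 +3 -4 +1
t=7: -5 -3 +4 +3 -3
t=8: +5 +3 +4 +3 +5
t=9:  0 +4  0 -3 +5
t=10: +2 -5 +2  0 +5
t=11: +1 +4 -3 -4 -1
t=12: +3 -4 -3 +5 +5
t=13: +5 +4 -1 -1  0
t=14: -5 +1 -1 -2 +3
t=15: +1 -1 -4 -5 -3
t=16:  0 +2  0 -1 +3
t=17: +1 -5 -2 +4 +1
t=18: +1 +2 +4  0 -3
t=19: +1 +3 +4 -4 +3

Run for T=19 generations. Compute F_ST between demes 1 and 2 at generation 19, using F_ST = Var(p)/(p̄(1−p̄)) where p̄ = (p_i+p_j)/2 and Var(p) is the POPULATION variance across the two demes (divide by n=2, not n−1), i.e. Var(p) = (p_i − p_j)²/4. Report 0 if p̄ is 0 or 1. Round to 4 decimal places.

0.0905

t=0: k=[0 0 116 0 0]
t=1: x=[0.0000 2.3200 111.3600 2.3200 0.0000] k=[0 0 114 5 0]
t=2: x=[0.0000 2.2800 109.5400 7.0800 0.1000] k=[0 0 111 2 4]
t=3: x=[0.0000 2.2200 106.6000 4.2200 3.9600] k=[0 6 102 1 2]
t=4: x=[0.1200 7.8000 98.0600 3.0400 1.9800] k=[2 4 96 8 5]
t=5: x=[2.0400 5.8000 92.4000 9.7000 5.0600] k=[0 9 88 12 0]
t=6: x=[0.1800 10.4000 84.9000 13.2800 0.2400] k=[0 12 88 9 1]
t=7: x=[0.2400 13.2800 84.9000 10.4200 1.1600] k=[0 10 89 13 0]
t=8: x=[0.2000 11.3800 85.9000 14.2600 0.2600] k=[5 14 90 17 5]
t=9: x=[5.1800 15.3400 87.0200 18.2200 5.2400] k=[5 19 87 15 10]
t=10: x=[5.2800 20.0800 84.2000 16.3400 10.1000] k=[7 15 86 16 15]
t=11: x=[7.1600 16.2600 83.1800 17.3800 15.0200] k=[8 20 80 13 14]
t=12: x=[8.2400 20.9600 77.4600 14.3600 13.9800] k=[11 17 74 19 19]
t=13: x=[11.1200 18.0200 71.7600 20.1000 19.0000] k=[16 22 71 19 19]
t=14: x=[16.1200 22.8600 68.9800 20.0400 19.0000] k=[11 24 68 18 22]
t=15: x=[11.2600 24.6200 66.1200 19.0800 21.9200] k=[12 24 62 14 19]
t=16: x=[12.2400 24.5200 60.2800 15.0600 18.9000] k=[12 27 60 14 22]
t=17: x=[12.3000 27.3600 58.4200 15.0800 21.8400] k=[13 22 56 19 23]
t=18: x=[13.1800 22.5000 54.5800 19.8200 22.9200] k=[14 25 59 20 20]
t=19: x=[14.2200 25.4600 57.5400 20.7800 20.0000] k=[15 28 62 17 23]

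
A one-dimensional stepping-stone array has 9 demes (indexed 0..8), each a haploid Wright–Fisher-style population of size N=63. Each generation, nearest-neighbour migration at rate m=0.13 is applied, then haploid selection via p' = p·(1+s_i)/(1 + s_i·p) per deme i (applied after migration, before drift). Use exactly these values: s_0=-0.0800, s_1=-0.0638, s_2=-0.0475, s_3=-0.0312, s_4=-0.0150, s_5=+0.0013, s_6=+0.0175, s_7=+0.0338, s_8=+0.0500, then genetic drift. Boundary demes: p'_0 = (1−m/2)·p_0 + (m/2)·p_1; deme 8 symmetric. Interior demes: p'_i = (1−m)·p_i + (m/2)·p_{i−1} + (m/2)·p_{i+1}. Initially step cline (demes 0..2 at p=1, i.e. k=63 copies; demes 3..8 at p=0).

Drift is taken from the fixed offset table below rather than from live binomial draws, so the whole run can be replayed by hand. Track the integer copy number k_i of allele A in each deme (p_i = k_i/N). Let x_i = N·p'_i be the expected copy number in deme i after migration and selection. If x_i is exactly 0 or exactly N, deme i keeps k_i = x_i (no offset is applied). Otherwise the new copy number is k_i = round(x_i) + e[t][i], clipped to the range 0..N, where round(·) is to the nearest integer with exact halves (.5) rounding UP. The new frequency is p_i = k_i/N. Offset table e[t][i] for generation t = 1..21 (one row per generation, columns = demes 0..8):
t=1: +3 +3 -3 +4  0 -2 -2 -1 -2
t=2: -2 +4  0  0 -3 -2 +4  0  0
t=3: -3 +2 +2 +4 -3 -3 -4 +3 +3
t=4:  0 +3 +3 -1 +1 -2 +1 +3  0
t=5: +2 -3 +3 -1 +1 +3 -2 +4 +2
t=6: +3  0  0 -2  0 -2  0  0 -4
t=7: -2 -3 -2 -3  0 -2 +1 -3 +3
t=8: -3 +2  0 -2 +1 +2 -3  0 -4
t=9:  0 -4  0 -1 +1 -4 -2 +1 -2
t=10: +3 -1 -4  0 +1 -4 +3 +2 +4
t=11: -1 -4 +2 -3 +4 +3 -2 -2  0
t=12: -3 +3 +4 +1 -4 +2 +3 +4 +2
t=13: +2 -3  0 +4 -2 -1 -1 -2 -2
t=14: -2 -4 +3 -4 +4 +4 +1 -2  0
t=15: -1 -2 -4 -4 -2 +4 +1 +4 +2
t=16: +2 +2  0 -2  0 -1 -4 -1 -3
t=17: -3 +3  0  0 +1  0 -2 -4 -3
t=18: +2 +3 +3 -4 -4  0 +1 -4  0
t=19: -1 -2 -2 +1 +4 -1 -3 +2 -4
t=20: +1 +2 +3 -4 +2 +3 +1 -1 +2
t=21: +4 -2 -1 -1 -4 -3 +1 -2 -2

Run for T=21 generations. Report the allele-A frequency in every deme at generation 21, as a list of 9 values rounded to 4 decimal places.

[0.6984, 0.5556, 0.4127, 0.1111, 0.1111, 0.1111, 0.0476, 0.0000, 0.0000]

t=0: k=[63 63 63 0 0 0 0 0 0]
t=1: x=[63.0000 63.0000 58.7147 3.9753 0.0000 0.0000 0.0000 0.0000 0.0000] k=[63 63 56 8 0 0 0 0 0]
t=2: x=[63.0000 62.5142 52.9301 10.3235 0.5123 0.0000 0.0000 0.0000 0.0000] k=[63 63 53 10 0 0 0 0 0]
t=3: x=[63.0000 62.3062 50.3708 11.8373 0.6403 0.0000 0.0000 0.0000 0.0000] k=[63 63 52 16 0 0 0 0 0]
t=4: x=[63.0000 62.2369 49.8766 16.9051 1.0247 0.0000 0.0000 0.0000 0.0000] k=[63 63 53 16 2 0 0 0 0]
t=5: x=[63.0000 62.3062 50.7726 17.0973 2.7401 0.1302 0.0000 0.0000 0.0000] k=[63 59 54 16 4 3 0 0 0]
t=6: x=[62.7175 58.6770 51.4015 17.2895 4.6495 2.8736 0.1984 0.0000 0.0000] k=[63 59 51 15 5 1 0 0 0]
t=7: x=[62.7175 58.4706 48.6478 16.3040 5.3160 1.1965 0.0661 0.0000 0.0000] k=[61 55 47 13 5 0 1 0 0]
t=8: x=[60.4107 54.3917 44.6843 14.3360 5.1234 0.3905 0.8850 0.0672 0.0000] k=[57 56 45 12 6 2 0 0 0]
t=9: x=[56.4623 54.8957 42.9100 13.4172 6.0469 2.1327 0.1323 0.0000 0.0000] k=[56 51 43 12 7 0 0 0 0]
t=10: x=[55.1177 50.1435 40.8106 13.3534 6.7780 0.4556 0.0000 0.0000 0.0000] k=[58 49 37 13 8 0 0 0 0]
t=11: x=[56.9758 48.0669 35.4681 13.8888 7.7022 0.5207 0.0000 0.0000 0.0000] k=[56 44 37 11 12 4 0 0 0]
t=12: x=[54.6333 43.4473 35.0102 12.4356 11.2744 4.2652 0.2645 0.0000 0.0000] k=[52 46 39 13 7 6 3 0 0]
t=13: x=[50.8112 45.1024 37.0254 13.9527 7.2277 5.8769 3.0500 0.2016 0.0000] k=[53 42 37 18 5 5 2 0 0]
t=14: x=[51.5230 41.4656 35.3373 17.9800 5.7653 4.8108 2.0999 0.1344 0.0000] k=[50 37 38 14 10 9 3 0 0]
t=15: x=[48.2333 36.9083 35.6242 14.9358 10.0665 8.6847 3.2480 0.2016 0.0000] k=[47 35 32 11 8 13 4 4 0]
t=16: x=[45.1737 34.5601 30.0644 11.8618 8.4093 12.1027 4.6593 3.8587 0.2729] k=[47 37 30 10 8 11 1 3 0]
t=17: x=[45.3087 36.1849 28.3943 10.8817 8.2164 10.1661 1.8103 2.7615 0.2047] k=[42 39 28 11 9 10 0 0 0]
t=18: x=[40.6168 37.4857 26.8576 11.6706 9.0769 9.2953 0.6613 0.0000 0.0000] k=[43 40 30 8 5 9 2 0 0]
t=19: x=[41.6442 38.5665 28.4590 8.9880 5.3802 8.2944 2.3642 0.1344 0.0000] k=[41 37 26 10 9 7 0 2 0]
t=20: x=[39.5256 35.5283 24.9382 10.6907 8.8197 6.6828 0.5951 1.7971 0.1365] k=[41 38 28 7 11 10 2 1 2]
t=21: x=[39.5921 36.5389 26.5348 8.3917 10.5417 9.5555 2.4963 1.1675 2.0286] k=[44 35 26 7 7 7 3 0 0]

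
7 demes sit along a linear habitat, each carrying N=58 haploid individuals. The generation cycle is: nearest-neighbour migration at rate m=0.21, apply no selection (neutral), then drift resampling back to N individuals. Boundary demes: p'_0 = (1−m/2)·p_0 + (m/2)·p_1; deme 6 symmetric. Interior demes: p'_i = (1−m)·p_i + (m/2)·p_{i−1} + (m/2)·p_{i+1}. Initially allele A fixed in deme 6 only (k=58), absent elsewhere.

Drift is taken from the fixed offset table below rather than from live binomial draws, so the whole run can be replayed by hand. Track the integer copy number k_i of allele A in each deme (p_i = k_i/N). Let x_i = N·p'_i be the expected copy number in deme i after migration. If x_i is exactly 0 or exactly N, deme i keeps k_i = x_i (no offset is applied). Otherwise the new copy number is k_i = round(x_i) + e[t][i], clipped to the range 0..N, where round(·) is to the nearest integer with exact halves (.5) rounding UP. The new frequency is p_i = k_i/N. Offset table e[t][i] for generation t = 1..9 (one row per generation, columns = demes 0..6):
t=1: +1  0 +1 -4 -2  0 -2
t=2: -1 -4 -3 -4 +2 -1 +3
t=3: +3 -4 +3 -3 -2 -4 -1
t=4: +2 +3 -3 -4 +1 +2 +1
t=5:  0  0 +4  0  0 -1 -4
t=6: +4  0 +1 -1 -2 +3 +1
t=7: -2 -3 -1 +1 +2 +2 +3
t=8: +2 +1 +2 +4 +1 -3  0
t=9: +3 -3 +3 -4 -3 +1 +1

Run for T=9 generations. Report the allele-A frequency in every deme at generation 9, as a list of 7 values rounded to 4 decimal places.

t=0: k=[0 0 0 0 0 0 58]
t=1: x=[0.0000 0.0000 0.0000 0.0000 0.0000 6.0900 51.9100] k=[0 0 0 0 0 6 50]
t=2: x=[0.0000 0.0000 0.0000 0.0000 0.6300 9.9900 45.3800] k=[0 0 0 0 3 9 48]
t=3: x=[0.0000 0.0000 0.0000 0.3150 3.3150 12.4650 43.9050] k=[0 0 0 0 1 8 43]
t=4: x=[0.0000 0.0000 0.0000 0.1050 1.6300 10.9400 39.3250] k=[0 0 0 0 3 13 40]
t=5: x=[0.0000 0.0000 0.0000 0.3150 3.7350 14.7850 37.1650] k=[0 0 0 0 4 14 33]
t=6: x=[0.0000 0.0000 0.0000 0.4200 4.6300 14.9450 31.0050] k=[0 0 0 0 3 18 32]
t=7: x=[0.0000 0.0000 0.0000 0.3150 4.2600 17.8950 30.5300] k=[0 0 0 1 6 20 34]
t=8: x=[0.0000 0.0000 0.1050 1.4200 6.9450 20.0000 32.5300] k=[0 0 2 5 8 17 33]
t=9: x=[0.0000 0.2100 2.1050 5.0000 8.6300 17.7350 31.3200] k=[0 0 5 1 6 19 32]

[0.0000, 0.0000, 0.0862, 0.0172, 0.1034, 0.3276, 0.5517]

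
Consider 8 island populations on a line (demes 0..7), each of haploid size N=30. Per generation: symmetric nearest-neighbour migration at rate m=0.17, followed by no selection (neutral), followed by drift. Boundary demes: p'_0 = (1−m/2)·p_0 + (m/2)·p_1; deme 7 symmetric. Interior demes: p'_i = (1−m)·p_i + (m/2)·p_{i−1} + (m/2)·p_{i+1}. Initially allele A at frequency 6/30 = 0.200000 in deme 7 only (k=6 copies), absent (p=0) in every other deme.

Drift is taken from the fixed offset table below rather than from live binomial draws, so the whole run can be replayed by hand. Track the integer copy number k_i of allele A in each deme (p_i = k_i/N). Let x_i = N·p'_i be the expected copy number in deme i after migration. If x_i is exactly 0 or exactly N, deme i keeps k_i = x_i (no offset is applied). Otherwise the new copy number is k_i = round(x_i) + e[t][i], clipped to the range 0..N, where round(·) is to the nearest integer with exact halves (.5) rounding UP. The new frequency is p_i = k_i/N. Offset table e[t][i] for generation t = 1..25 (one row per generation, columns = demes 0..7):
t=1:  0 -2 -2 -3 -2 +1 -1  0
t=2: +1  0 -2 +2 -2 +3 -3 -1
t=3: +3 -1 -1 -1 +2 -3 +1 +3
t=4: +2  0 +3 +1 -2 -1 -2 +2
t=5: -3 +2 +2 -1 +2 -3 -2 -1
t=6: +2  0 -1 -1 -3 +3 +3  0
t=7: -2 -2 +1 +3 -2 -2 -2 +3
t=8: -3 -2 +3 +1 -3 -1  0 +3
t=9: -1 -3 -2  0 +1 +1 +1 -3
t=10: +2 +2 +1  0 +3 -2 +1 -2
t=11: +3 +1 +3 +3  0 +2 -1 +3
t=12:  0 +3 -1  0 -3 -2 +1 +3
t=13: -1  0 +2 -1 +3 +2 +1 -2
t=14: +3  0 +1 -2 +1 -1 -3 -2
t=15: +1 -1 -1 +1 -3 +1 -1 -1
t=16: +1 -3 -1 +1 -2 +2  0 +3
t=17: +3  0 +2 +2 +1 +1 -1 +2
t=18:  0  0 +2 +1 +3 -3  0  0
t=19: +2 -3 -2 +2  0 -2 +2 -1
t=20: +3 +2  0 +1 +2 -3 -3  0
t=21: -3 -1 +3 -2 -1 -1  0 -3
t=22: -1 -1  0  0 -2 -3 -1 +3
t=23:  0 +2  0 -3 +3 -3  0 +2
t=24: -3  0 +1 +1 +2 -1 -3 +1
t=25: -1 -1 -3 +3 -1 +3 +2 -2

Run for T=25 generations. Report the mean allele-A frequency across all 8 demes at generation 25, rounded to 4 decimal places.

0.1083

t=0: k=[0 0 0 0 0 0 0 6]
t=1: x=[0.0000 0.0000 0.0000 0.0000 0.0000 0.0000 0.5100 5.4900] k=[0 0 0 0 0 0 0 5]
t=2: x=[0.0000 0.0000 0.0000 0.0000 0.0000 0.0000 0.4250 4.5750] k=[0 0 0 0 0 0 0 4]
t=3: x=[0.0000 0.0000 0.0000 0.0000 0.0000 0.0000 0.3400 3.6600] k=[0 0 0 0 0 0 1 7]
t=4: x=[0.0000 0.0000 0.0000 0.0000 0.0000 0.0850 1.4250 6.4900] k=[0 0 0 0 0 0 0 8]
t=5: x=[0.0000 0.0000 0.0000 0.0000 0.0000 0.0000 0.6800 7.3200] k=[0 0 0 0 0 0 0 6]
t=6: x=[0.0000 0.0000 0.0000 0.0000 0.0000 0.0000 0.5100 5.4900] k=[0 0 0 0 0 0 4 5]
t=7: x=[0.0000 0.0000 0.0000 0.0000 0.0000 0.3400 3.7450 4.9150] k=[0 0 0 0 0 0 2 8]
t=8: x=[0.0000 0.0000 0.0000 0.0000 0.0000 0.1700 2.3400 7.4900] k=[0 0 0 0 0 0 2 10]
t=9: x=[0.0000 0.0000 0.0000 0.0000 0.0000 0.1700 2.5100 9.3200] k=[0 0 0 0 0 1 4 6]
t=10: x=[0.0000 0.0000 0.0000 0.0000 0.0850 1.1700 3.9150 5.8300] k=[0 0 0 0 3 0 5 4]
t=11: x=[0.0000 0.0000 0.0000 0.2550 2.4900 0.6800 4.4900 4.0850] k=[0 0 0 3 2 3 3 7]
t=12: x=[0.0000 0.0000 0.2550 2.6600 2.1700 2.9150 3.3400 6.6600] k=[0 0 0 3 0 1 4 10]
t=13: x=[0.0000 0.0000 0.2550 2.4900 0.3400 1.1700 4.2550 9.4900] k=[0 0 2 1 3 3 5 7]
t=14: x=[0.0000 0.1700 1.7450 1.2550 2.8300 3.1700 5.0000 6.8300] k=[0 0 3 0 4 2 2 5]
t=15: x=[0.0000 0.2550 2.4900 0.5950 3.4900 2.1700 2.2550 4.7450] k=[0 0 1 2 0 3 1 4]
t=16: x=[0.0000 0.0850 1.0000 1.7450 0.4250 2.5750 1.4250 3.7450] k=[0 0 0 3 0 5 1 7]
t=17: x=[0.0000 0.0000 0.2550 2.4900 0.6800 4.2350 1.8500 6.4900] k=[0 0 2 4 2 5 1 8]
t=18: x=[0.0000 0.1700 2.0000 3.6600 2.4250 4.4050 1.9350 7.4050] k=[0 0 4 5 5 1 2 7]
t=19: x=[0.0000 0.3400 3.7450 4.9150 4.6600 1.4250 2.3400 6.5750] k=[0 0 2 7 5 0 4 6]
t=20: x=[0.0000 0.1700 2.2550 6.4050 4.7450 0.7650 3.8300 5.8300] k=[0 2 2 7 7 0 1 6]
t=21: x=[0.1700 1.8300 2.4250 6.5750 6.4050 0.6800 1.3400 5.5750] k=[0 1 5 5 5 0 1 3]
t=22: x=[0.0850 1.2550 4.6600 5.0000 4.5750 0.5100 1.0850 2.8300] k=[0 0 5 5 3 0 0 6]
t=23: x=[0.0000 0.4250 4.5750 4.8300 2.9150 0.2550 0.5100 5.4900] k=[0 2 5 2 6 0 1 7]
t=24: x=[0.1700 2.0850 4.4900 2.5950 5.1500 0.5950 1.4250 6.4900] k=[0 2 5 4 7 0 0 7]
t=25: x=[0.1700 2.0850 4.6600 4.3400 6.1500 0.5950 0.5950 6.4050] k=[0 1 2 7 5 4 3 4]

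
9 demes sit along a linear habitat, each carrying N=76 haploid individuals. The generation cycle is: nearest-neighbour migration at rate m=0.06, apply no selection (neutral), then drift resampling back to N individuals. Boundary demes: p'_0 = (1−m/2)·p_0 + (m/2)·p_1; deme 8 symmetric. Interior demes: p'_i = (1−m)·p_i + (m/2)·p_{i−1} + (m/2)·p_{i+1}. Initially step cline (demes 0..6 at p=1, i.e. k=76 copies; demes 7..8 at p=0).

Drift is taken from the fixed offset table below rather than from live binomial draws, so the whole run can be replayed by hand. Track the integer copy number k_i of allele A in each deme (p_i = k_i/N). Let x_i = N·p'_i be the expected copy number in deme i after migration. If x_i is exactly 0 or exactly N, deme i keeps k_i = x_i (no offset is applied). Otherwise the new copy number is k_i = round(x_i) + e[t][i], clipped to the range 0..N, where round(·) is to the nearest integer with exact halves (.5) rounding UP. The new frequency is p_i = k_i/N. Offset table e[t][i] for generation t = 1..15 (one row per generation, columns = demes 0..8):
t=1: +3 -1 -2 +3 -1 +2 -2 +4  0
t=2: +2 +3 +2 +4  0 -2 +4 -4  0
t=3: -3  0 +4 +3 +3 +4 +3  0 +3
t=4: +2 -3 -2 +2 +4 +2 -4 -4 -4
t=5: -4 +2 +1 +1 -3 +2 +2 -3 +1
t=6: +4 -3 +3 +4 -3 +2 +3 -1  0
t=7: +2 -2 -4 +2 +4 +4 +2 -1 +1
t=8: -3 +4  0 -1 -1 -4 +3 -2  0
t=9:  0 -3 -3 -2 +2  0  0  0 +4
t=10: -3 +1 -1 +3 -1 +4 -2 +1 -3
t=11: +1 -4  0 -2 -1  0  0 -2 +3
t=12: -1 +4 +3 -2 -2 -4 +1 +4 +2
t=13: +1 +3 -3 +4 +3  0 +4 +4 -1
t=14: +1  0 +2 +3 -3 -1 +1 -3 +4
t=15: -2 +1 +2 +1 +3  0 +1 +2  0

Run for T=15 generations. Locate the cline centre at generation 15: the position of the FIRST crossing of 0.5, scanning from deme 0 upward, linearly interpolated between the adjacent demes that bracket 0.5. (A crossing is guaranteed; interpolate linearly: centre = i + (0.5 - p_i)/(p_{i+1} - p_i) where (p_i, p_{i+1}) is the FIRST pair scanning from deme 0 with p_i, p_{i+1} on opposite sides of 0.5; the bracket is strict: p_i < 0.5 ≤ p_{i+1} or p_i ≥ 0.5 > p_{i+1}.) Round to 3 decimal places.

t=0: k=[76 76 76 76 76 76 76 0 0]
t=1: x=[76.0000 76.0000 76.0000 76.0000 76.0000 76.0000 73.7200 2.2800 0.0000] k=[76 76 76 76 76 76 72 6 0]
t=2: x=[76.0000 76.0000 76.0000 76.0000 76.0000 75.8800 70.1400 7.8000 0.1800] k=[76 76 76 76 76 74 74 4 0]
t=3: x=[76.0000 76.0000 76.0000 76.0000 75.9400 74.0600 71.9000 5.9800 0.1200] k=[76 76 76 76 76 76 75 6 3]
t=4: x=[76.0000 76.0000 76.0000 76.0000 76.0000 75.9700 72.9600 7.9800 3.0900] k=[76 76 76 76 76 76 69 4 0]
t=5: x=[76.0000 76.0000 76.0000 76.0000 76.0000 75.7900 67.2600 5.8300 0.1200] k=[76 76 76 76 76 76 69 3 1]
t=6: x=[76.0000 76.0000 76.0000 76.0000 76.0000 75.7900 67.2300 4.9200 1.0600] k=[76 76 76 76 76 76 70 4 1]
t=7: x=[76.0000 76.0000 76.0000 76.0000 76.0000 75.8200 68.2000 5.8900 1.0900] k=[76 76 76 76 76 76 70 5 2]
t=8: x=[76.0000 76.0000 76.0000 76.0000 76.0000 75.8200 68.2300 6.8600 2.0900] k=[76 76 76 76 76 72 71 5 2]
t=9: x=[76.0000 76.0000 76.0000 76.0000 75.8800 72.0900 69.0500 6.8900 2.0900] k=[76 76 76 76 76 72 69 7 6]
t=10: x=[76.0000 76.0000 76.0000 76.0000 75.8800 72.0300 67.2300 8.8300 6.0300] k=[76 76 76 76 75 76 65 10 3]
t=11: x=[76.0000 76.0000 76.0000 75.9700 75.0600 75.6400 63.6800 11.4400 3.2100] k=[76 76 76 74 74 76 64 9 6]
t=12: x=[76.0000 76.0000 75.9400 74.0600 74.0600 75.5800 62.7100 10.5600 6.0900] k=[76 76 76 72 72 72 64 15 8]
t=13: x=[76.0000 76.0000 75.8800 72.1200 72.0000 71.7600 62.7700 16.2600 8.2100] k=[76 76 73 76 75 72 67 20 7]
t=14: x=[76.0000 75.9100 73.1800 75.8800 74.9400 71.9400 65.7400 21.0200 7.3900] k=[76 76 75 76 72 71 67 18 11]
t=15: x=[76.0000 75.9700 75.0600 75.8500 72.0900 70.9100 65.6500 19.2600 11.2100] k=[76 76 76 76 75 71 67 21 11]

6.630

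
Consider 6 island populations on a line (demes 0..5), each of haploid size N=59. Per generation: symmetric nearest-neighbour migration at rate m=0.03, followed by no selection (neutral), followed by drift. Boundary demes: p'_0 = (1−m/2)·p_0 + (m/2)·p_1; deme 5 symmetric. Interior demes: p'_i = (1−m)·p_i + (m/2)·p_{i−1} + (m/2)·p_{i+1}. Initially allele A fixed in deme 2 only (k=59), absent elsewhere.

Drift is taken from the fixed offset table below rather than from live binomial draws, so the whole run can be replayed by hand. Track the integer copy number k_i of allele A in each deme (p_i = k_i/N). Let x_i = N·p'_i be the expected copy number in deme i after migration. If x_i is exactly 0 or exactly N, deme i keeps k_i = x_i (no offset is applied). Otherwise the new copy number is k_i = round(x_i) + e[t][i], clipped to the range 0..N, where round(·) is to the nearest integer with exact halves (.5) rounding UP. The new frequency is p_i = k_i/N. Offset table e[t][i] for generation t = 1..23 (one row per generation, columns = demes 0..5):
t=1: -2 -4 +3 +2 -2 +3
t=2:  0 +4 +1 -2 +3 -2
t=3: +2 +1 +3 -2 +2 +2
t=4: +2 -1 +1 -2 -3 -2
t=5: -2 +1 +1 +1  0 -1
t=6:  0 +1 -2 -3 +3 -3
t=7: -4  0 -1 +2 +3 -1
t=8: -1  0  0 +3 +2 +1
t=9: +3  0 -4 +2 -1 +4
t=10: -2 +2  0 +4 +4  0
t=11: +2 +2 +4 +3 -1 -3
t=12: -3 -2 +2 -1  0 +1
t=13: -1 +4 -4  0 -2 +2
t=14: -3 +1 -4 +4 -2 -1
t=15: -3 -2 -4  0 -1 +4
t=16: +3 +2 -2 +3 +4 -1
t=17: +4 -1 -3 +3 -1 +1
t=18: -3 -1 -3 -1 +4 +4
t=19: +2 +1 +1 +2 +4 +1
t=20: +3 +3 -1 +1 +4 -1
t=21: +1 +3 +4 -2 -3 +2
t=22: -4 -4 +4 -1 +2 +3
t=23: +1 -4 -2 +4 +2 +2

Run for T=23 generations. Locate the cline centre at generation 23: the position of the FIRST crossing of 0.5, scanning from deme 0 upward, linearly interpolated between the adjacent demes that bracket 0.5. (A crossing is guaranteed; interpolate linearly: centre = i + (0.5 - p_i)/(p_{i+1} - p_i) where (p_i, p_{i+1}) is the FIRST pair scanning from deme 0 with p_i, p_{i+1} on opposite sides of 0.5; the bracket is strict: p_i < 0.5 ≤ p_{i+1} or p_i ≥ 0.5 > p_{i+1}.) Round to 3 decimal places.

1.906

t=0: k=[0 0 59 0 0 0]
t=1: x=[0.0000 0.8850 57.2300 0.8850 0.0000 0.0000] k=[0 0 59 3 0 0]
t=2: x=[0.0000 0.8850 57.2750 3.7950 0.0450 0.0000] k=[0 5 58 2 3 0]
t=3: x=[0.0750 5.7200 56.3650 2.8550 2.9400 0.0450] k=[2 7 59 1 5 2]
t=4: x=[2.0750 7.7050 57.3500 1.9300 4.8950 2.0450] k=[4 7 58 0 2 0]
t=5: x=[4.0450 7.7200 56.3650 0.9000 1.9400 0.0300] k=[2 9 57 2 2 0]
t=6: x=[2.1050 9.6150 55.4550 2.8250 1.9700 0.0300] k=[2 11 53 0 5 0]
t=7: x=[2.1350 11.4950 51.5750 0.8700 4.8500 0.0750] k=[0 11 51 3 8 0]
t=8: x=[0.1650 11.4350 49.6800 3.7950 7.8050 0.1200] k=[0 11 50 7 10 1]
t=9: x=[0.1650 11.4200 48.7700 7.6900 9.8200 1.1350] k=[3 11 45 10 9 5]
t=10: x=[3.1200 11.3900 43.9650 10.5100 8.9550 5.0600] k=[1 13 44 15 13 5]
t=11: x=[1.1800 13.2850 43.1000 15.4050 12.9100 5.1200] k=[3 15 47 18 12 2]
t=12: x=[3.1800 15.3000 46.0850 18.3450 11.9400 2.1500] k=[0 13 48 17 12 3]
t=13: x=[0.1950 13.3300 47.0100 17.3900 11.9400 3.1350] k=[0 17 43 17 10 5]
t=14: x=[0.2550 17.1350 42.2200 17.2850 10.0300 5.0750] k=[0 18 38 21 8 4]
t=15: x=[0.2700 18.0300 37.4450 21.0600 8.1350 4.0600] k=[0 16 33 21 7 8]
t=16: x=[0.2400 16.0150 32.5650 20.9700 7.2250 7.9850] k=[3 18 31 24 11 7]
t=17: x=[3.2250 17.9700 30.7000 23.9100 11.1350 7.0600] k=[7 17 28 27 10 8]
t=18: x=[7.1500 17.0150 27.8200 26.7600 10.2250 8.0300] k=[4 16 25 26 14 12]
t=19: x=[4.1800 15.9550 24.8800 25.8050 14.1500 12.0300] k=[6 17 26 28 18 13]
t=20: x=[6.1650 16.9700 25.8950 27.8200 18.0750 13.0750] k=[9 20 25 29 22 12]
t=21: x=[9.1650 19.9100 24.9850 28.8350 21.9550 12.1500] k=[10 23 29 27 19 14]
t=22: x=[10.1950 22.8950 28.8800 26.9100 19.0450 14.0750] k=[6 19 33 26 21 17]
t=23: x=[6.1950 19.0150 32.6850 26.0300 21.0150 17.0600] k=[7 15 31 30 23 19]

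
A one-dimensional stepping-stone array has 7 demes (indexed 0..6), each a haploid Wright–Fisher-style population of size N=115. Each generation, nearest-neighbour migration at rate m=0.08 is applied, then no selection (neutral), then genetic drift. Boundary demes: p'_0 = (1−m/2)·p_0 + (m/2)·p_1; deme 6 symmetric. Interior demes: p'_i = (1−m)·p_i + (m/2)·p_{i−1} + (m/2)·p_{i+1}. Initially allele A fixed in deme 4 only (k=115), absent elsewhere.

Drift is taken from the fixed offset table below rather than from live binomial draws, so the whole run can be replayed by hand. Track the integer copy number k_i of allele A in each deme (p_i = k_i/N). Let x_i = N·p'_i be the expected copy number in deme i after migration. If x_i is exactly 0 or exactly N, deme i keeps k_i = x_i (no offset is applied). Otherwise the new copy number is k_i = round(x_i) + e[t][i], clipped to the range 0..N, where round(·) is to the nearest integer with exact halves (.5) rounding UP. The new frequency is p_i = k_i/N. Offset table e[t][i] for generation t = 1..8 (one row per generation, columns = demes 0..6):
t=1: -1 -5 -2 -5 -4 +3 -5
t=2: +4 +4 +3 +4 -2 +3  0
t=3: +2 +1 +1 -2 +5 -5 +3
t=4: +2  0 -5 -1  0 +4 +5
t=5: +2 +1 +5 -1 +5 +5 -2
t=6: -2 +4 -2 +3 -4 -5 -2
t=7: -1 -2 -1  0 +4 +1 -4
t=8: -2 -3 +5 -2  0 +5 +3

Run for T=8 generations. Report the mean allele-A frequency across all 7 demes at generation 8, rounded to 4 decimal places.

t=0: k=[0 0 0 0 115 0 0]
t=1: x=[0.0000 0.0000 0.0000 4.6000 105.8000 4.6000 0.0000] k=[0 0 0 0 102 8 0]
t=2: x=[0.0000 0.0000 0.0000 4.0800 94.1600 11.4400 0.3200] k=[0 0 0 8 92 14 0]
t=3: x=[0.0000 0.0000 0.3200 11.0400 85.5200 16.5600 0.5600] k=[0 0 1 9 91 12 4]
t=4: x=[0.0000 0.0400 1.2800 11.9600 84.5600 14.8400 4.3200] k=[0 0 0 11 85 19 9]
t=5: x=[0.0000 0.0000 0.4400 13.5200 79.4000 21.2400 9.4000] k=[0 0 5 13 84 26 7]
t=6: x=[0.0000 0.2000 5.1200 15.5200 78.8400 27.5600 7.7600] k=[0 4 3 19 75 23 6]
t=7: x=[0.1600 3.8000 3.6800 20.6000 70.6800 24.4000 6.6800] k=[0 2 3 21 75 25 3]
t=8: x=[0.0800 1.9600 3.6800 22.4400 70.8400 26.1200 3.8800] k=[0 0 9 20 71 31 7]

0.1714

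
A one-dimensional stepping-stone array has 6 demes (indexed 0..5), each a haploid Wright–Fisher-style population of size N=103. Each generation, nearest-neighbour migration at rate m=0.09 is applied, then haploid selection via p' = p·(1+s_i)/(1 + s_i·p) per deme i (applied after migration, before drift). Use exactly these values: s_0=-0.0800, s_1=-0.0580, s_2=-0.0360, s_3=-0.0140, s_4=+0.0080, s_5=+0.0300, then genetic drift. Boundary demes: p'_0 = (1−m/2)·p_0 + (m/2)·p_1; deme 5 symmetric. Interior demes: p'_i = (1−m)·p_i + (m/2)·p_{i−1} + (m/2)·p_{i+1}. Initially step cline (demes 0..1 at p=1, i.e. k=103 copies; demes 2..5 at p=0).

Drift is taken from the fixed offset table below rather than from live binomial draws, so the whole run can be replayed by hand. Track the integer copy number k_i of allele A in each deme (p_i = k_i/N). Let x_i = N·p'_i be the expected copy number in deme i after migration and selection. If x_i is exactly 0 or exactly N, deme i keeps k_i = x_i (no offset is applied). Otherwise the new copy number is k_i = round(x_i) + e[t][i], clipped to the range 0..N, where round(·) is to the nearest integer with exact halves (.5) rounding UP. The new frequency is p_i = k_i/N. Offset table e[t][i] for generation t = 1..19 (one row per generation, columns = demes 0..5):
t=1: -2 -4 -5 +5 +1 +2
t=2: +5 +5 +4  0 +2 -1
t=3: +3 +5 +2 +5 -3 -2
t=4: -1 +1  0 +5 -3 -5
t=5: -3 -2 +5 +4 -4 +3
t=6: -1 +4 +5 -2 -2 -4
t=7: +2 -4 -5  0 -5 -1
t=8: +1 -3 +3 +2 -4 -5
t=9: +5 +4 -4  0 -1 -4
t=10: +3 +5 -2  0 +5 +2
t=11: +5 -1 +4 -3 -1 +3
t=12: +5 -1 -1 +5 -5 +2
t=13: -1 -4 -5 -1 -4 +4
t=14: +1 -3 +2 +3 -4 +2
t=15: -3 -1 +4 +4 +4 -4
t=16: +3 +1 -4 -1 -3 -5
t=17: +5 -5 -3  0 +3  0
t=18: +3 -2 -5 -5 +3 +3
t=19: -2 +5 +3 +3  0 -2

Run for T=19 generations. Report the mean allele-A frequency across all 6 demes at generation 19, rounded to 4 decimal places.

0.3236

t=0: k=[103 103 0 0 0 0]
t=1: x=[103.0000 98.0932 4.4754 0.0000 0.0000 0.0000] k=[103 94 0 0 0 0]
t=2: x=[102.5599 89.4889 4.0838 0.0000 0.0000 0.0000] k=[103 94 8 0 0 0]
t=3: x=[102.5599 89.8654 11.1405 0.3550 0.0000 0.0000] k=[103 95 13 5 0 0]
t=4: x=[102.6088 91.0533 15.8325 5.0666 0.2268 0.0000] k=[102 92 16 10 0 0]
t=5: x=[101.4258 88.2927 18.5850 9.6955 0.4536 0.0000] k=[98 86 24 14 0 0]
t=6: x=[97.0063 82.7972 25.6277 13.6522 0.6350 0.0000] k=[96 87 31 12 0 0]
t=7: x=[95.0011 83.9756 31.8527 12.1629 0.5443 0.0000] k=[97 80 27 12 0 0]
t=8: x=[95.6885 77.2432 27.9570 11.9849 0.5443 0.0000] k=[97 74 31 14 0 0]
t=9: x=[95.3984 71.8164 31.3645 13.9639 0.6350 0.0000] k=[100 76 27 14 0 0]
t=10: x=[98.5804 73.6370 27.8685 13.7858 0.6350 0.0000] k=[102 79 26 14 6 0]
t=11: x=[100.7918 76.4909 27.1064 14.0085 6.1358 0.2781] k=[103 75 31 11 5 3]
t=12: x=[101.6319 73.0263 31.2758 11.4853 5.2193 3.1798] k=[103 72 30 16 0 5]
t=13: x=[101.4855 70.1837 30.4675 15.7213 0.9525 4.9114] k=[100 66 25 15 0 9]
t=14: x=[98.0948 64.2518 25.6817 14.5975 1.0885 8.8307] k=[99 61 28 18 0 11]
t=15: x=[96.8233 59.7333 28.2767 17.4348 1.3153 10.7871] k=[94 59 32 21 5 7]
t=16: x=[91.6071 57.8508 31.9070 20.5422 5.8538 7.1030] k=[95 59 28 20 3 2]
t=17: x=[92.6277 57.7147 28.2767 19.3723 3.7487 2.1051] k=[98 53 25 19 7 2]
t=18: x=[95.4092 52.2279 25.2840 18.5149 7.3693 2.2903] k=[98 50 20 14 10 5]
t=19: x=[95.2642 49.2728 20.4720 13.9194 10.0269 5.3736] k=[93 54 23 17 10 3]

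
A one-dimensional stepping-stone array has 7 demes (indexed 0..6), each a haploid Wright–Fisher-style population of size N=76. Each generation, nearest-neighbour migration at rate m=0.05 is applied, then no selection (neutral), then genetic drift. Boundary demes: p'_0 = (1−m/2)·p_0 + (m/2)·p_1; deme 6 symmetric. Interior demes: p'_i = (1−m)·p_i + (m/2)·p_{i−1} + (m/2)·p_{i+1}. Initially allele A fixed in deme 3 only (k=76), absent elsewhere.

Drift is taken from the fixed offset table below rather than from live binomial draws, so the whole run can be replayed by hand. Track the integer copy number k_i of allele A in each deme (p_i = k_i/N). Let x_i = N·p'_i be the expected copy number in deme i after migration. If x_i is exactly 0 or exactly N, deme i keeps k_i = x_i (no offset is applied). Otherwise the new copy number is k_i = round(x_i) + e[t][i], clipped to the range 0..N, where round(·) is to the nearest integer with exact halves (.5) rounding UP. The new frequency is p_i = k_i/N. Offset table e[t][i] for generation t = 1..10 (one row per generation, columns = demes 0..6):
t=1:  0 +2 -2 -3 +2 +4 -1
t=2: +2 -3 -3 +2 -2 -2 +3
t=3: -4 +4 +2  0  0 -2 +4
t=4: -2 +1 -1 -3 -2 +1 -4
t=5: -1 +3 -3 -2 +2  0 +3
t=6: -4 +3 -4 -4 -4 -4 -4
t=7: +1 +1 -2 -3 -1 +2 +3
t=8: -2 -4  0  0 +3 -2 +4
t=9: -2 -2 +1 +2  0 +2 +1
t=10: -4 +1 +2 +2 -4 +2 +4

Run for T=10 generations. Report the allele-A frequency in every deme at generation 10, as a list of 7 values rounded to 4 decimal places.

[0.0000, 0.0395, 0.0789, 0.5395, 0.0921, 0.0526, 0.1184]

t=0: k=[0 0 0 76 0 0 0]
t=1: x=[0.0000 0.0000 1.9000 72.2000 1.9000 0.0000 0.0000] k=[0 0 0 69 4 0 0]
t=2: x=[0.0000 0.0000 1.7250 65.6500 5.5250 0.1000 0.0000] k=[0 0 0 68 4 0 0]
t=3: x=[0.0000 0.0000 1.7000 64.7000 5.5000 0.1000 0.0000] k=[0 0 4 65 6 0 0]
t=4: x=[0.0000 0.1000 5.4250 62.0000 7.3250 0.1500 0.0000] k=[0 1 4 59 5 1 0]
t=5: x=[0.0250 1.0500 5.3000 56.2750 6.2500 1.0750 0.0250] k=[0 4 2 54 8 1 3]
t=6: x=[0.1000 3.8500 3.3500 51.5500 8.9750 1.2250 2.9500] k=[0 7 0 48 5 0 0]
t=7: x=[0.1750 6.6500 1.3750 45.7250 5.9500 0.1250 0.0000] k=[1 8 0 43 5 2 0]
t=8: x=[1.1750 7.6250 1.2750 40.9750 5.8750 2.0250 0.0500] k=[0 4 1 41 9 0 4]
t=9: x=[0.1000 3.8250 2.0750 39.2000 9.5750 0.3250 3.9000] k=[0 2 3 41 10 2 5]
t=10: x=[0.0500 1.9750 3.9250 39.2750 10.5750 2.2750 4.9250] k=[0 3 6 41 7 4 9]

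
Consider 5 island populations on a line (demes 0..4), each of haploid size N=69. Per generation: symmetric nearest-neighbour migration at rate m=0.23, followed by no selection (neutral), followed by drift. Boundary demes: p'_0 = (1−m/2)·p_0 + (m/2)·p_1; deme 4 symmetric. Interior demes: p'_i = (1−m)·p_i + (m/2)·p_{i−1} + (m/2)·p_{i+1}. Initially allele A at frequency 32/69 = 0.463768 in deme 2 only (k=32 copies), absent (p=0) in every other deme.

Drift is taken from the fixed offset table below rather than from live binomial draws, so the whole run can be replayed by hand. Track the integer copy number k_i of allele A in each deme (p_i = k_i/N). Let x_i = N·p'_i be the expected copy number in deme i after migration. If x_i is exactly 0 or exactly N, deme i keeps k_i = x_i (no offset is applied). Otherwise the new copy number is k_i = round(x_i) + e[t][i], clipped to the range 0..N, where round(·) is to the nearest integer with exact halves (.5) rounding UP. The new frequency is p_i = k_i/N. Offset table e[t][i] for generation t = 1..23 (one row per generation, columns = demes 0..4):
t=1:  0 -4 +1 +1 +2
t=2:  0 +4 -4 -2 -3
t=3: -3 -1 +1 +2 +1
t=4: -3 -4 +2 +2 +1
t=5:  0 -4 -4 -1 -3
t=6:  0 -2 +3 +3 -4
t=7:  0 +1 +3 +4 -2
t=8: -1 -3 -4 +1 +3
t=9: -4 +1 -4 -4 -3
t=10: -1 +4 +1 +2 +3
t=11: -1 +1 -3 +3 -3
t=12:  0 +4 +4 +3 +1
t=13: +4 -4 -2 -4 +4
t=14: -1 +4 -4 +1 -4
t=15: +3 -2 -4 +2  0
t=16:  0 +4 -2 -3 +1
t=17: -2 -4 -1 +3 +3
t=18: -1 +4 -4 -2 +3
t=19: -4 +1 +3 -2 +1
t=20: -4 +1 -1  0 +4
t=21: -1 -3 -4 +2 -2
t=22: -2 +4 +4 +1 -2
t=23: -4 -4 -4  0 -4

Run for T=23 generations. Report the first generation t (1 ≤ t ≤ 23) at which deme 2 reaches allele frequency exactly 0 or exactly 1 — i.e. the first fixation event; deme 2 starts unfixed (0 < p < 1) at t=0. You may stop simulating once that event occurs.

t=0: k=[0 0 32 0 0]
t=1: x=[0.0000 3.6800 24.6400 3.6800 0.0000] k=[0 0 26 5 0]
t=2: x=[0.0000 2.9900 20.5950 6.8400 0.5750] k=[0 7 17 5 0]
t=3: x=[0.8050 7.3450 14.4700 5.8050 0.5750] k=[0 6 15 8 2]
t=4: x=[0.6900 6.3450 13.1600 8.1150 2.6900] k=[0 2 15 10 4]
t=5: x=[0.2300 3.2650 12.9300 9.8850 4.6900] k=[0 0 9 9 2]
t=6: x=[0.0000 1.0350 7.9650 8.1950 2.8050] k=[0 0 11 11 0]
t=7: x=[0.0000 1.2650 9.7350 9.7350 1.2650] k=[0 2 13 14 0]
t=8: x=[0.2300 3.0350 11.8500 12.2750 1.6100] k=[0 0 8 13 5]
t=9: x=[0.0000 0.9200 7.6550 11.5050 5.9200] k=[0 2 4 8 3]
t=10: x=[0.2300 2.0000 4.2300 6.9650 3.5750] k=[0 6 5 9 7]
t=11: x=[0.6900 5.1950 5.5750 8.3100 7.2300] k=[0 6 3 11 4]
t=12: x=[0.6900 4.9650 4.2650 9.2750 4.8050] k=[1 9 8 12 6]
t=13: x=[1.9200 7.9650 8.5750 10.8500 6.6900] k=[6 4 7 7 11]
t=14: x=[5.7700 4.5750 6.6550 7.4600 10.5400] k=[5 9 3 8 7]
t=15: x=[5.4600 7.8500 4.2650 7.3100 7.1150] k=[8 6 0 9 7]

15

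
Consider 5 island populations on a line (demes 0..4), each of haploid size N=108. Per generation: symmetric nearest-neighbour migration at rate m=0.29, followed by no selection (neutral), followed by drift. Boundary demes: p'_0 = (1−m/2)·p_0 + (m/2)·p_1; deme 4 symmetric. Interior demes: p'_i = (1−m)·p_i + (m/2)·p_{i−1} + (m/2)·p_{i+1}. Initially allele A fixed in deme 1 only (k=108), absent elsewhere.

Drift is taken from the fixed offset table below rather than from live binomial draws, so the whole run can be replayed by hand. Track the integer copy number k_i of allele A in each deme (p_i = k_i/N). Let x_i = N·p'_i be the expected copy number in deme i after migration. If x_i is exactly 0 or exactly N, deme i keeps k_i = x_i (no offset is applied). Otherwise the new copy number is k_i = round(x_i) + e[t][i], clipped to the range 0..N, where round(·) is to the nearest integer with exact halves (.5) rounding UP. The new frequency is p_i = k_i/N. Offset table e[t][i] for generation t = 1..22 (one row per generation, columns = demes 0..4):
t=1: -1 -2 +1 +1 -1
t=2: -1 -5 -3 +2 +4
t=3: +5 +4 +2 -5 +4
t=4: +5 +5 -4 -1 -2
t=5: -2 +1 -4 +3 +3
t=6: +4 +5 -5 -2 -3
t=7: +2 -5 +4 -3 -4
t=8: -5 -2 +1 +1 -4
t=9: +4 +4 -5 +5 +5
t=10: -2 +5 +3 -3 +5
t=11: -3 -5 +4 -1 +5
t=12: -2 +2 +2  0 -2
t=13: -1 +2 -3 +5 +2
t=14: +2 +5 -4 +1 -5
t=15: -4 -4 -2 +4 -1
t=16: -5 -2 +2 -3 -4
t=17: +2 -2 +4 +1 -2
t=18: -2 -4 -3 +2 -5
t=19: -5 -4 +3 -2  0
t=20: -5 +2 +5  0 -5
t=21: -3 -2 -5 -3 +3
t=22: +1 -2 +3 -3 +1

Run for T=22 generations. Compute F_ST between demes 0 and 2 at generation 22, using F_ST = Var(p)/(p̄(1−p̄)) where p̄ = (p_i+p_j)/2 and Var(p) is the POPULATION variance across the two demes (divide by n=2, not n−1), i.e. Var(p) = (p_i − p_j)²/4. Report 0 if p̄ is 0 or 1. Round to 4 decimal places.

t=0: k=[0 108 0 0 0]
t=1: x=[15.6600 76.6800 15.6600 0.0000 0.0000] k=[15 75 17 0 0]
t=2: x=[23.7000 57.8900 22.9450 2.4650 0.0000] k=[23 53 20 4 0]
t=3: x=[27.3500 43.8650 22.4650 5.7400 0.5800] k=[32 48 24 1 5]
t=4: x=[34.3200 42.2000 24.1450 4.9150 4.4200] k=[39 47 20 4 2]
t=5: x=[40.1600 41.9250 21.5950 6.0300 2.2900] k=[38 43 18 9 5]
t=6: x=[38.7250 38.6500 20.3200 9.7250 5.5800] k=[43 44 15 8 3]
t=7: x=[43.1450 39.6500 18.1900 8.2900 3.7250] k=[45 35 22 5 0]
t=8: x=[43.5500 34.5650 21.4200 6.7400 0.7250] k=[39 33 22 8 0]
t=9: x=[38.1300 32.2750 21.5650 8.8700 1.1600] k=[42 36 17 14 6]
t=10: x=[41.1300 34.1150 19.3200 13.2750 7.1600] k=[39 39 22 10 12]
t=11: x=[39.0000 36.5350 22.7250 12.0300 11.7100] k=[36 32 27 11 17]
t=12: x=[35.4200 31.8550 25.4050 14.1900 16.1300] k=[33 34 27 14 14]
t=13: x=[33.1450 32.8400 26.1300 15.8850 14.0000] k=[32 35 23 21 16]
t=14: x=[32.4350 32.8250 24.4500 20.5650 16.7250] k=[34 38 20 22 12]
t=15: x=[34.5800 34.8100 22.9000 20.2600 13.4500] k=[31 31 21 24 12]
t=16: x=[31.0000 29.5500 22.8850 21.8250 13.7400] k=[26 28 25 19 10]
t=17: x=[26.2900 27.2750 24.5650 18.5650 11.3050] k=[28 25 29 20 9]
t=18: x=[27.5650 26.0150 27.1150 19.7100 10.5950] k=[26 22 24 22 6]
t=19: x=[25.4200 22.8700 23.4200 19.9700 8.3200] k=[20 19 26 18 8]
t=20: x=[19.8550 20.1600 23.8250 17.7100 9.4500] k=[15 22 29 18 4]
t=21: x=[16.0150 22.0000 26.3900 17.5650 6.0300] k=[13 20 21 15 9]
t=22: x=[14.0150 19.1300 19.9850 15.0000 9.8700] k=[15 17 23 12 11]

0.0095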